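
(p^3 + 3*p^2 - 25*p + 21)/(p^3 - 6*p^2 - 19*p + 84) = (p^2 + 6*p - 7)/(p^2 - 3*p - 28)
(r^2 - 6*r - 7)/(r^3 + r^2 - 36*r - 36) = (r - 7)/(r^2 - 36)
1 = 1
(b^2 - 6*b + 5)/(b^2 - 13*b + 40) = (b - 1)/(b - 8)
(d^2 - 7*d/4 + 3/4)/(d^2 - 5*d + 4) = (d - 3/4)/(d - 4)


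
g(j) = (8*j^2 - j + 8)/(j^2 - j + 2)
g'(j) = (1 - 2*j)*(8*j^2 - j + 8)/(j^2 - j + 2)^2 + (16*j - 1)/(j^2 - j + 2)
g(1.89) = 9.42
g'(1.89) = 0.83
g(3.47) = 9.54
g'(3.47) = -0.20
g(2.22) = 9.60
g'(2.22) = 0.32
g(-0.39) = 3.78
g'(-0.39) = -0.20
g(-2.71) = 5.76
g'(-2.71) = -0.61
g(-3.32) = 6.09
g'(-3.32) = -0.47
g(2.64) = 9.66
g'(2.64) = -0.01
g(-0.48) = 3.81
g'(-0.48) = -0.45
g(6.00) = 9.06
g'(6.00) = -0.15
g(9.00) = 8.74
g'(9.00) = -0.08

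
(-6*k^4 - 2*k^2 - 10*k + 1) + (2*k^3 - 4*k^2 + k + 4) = -6*k^4 + 2*k^3 - 6*k^2 - 9*k + 5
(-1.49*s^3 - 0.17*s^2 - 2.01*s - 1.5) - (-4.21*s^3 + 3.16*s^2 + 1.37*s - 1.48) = 2.72*s^3 - 3.33*s^2 - 3.38*s - 0.02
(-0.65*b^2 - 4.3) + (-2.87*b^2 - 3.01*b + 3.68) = -3.52*b^2 - 3.01*b - 0.62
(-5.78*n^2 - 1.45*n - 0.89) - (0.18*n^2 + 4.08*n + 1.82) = -5.96*n^2 - 5.53*n - 2.71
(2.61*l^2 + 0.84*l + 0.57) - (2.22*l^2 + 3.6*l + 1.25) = 0.39*l^2 - 2.76*l - 0.68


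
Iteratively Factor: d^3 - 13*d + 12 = (d - 1)*(d^2 + d - 12) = (d - 3)*(d - 1)*(d + 4)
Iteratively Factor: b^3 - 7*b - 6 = (b - 3)*(b^2 + 3*b + 2) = (b - 3)*(b + 1)*(b + 2)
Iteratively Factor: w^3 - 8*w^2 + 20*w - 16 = (w - 2)*(w^2 - 6*w + 8) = (w - 2)^2*(w - 4)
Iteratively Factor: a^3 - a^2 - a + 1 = (a - 1)*(a^2 - 1) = (a - 1)*(a + 1)*(a - 1)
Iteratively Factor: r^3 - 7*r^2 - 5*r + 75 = (r - 5)*(r^2 - 2*r - 15) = (r - 5)^2*(r + 3)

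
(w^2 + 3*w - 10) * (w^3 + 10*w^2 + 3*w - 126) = w^5 + 13*w^4 + 23*w^3 - 217*w^2 - 408*w + 1260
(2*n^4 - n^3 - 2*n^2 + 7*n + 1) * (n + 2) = 2*n^5 + 3*n^4 - 4*n^3 + 3*n^2 + 15*n + 2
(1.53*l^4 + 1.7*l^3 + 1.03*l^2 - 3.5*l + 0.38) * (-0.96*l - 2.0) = -1.4688*l^5 - 4.692*l^4 - 4.3888*l^3 + 1.3*l^2 + 6.6352*l - 0.76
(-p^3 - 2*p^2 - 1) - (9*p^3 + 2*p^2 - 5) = -10*p^3 - 4*p^2 + 4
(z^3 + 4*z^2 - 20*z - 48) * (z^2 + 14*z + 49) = z^5 + 18*z^4 + 85*z^3 - 132*z^2 - 1652*z - 2352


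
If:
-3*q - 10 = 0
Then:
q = -10/3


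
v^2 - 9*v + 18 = (v - 6)*(v - 3)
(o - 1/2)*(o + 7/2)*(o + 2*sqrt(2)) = o^3 + 2*sqrt(2)*o^2 + 3*o^2 - 7*o/4 + 6*sqrt(2)*o - 7*sqrt(2)/2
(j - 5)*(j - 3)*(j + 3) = j^3 - 5*j^2 - 9*j + 45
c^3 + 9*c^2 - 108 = (c - 3)*(c + 6)^2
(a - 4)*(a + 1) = a^2 - 3*a - 4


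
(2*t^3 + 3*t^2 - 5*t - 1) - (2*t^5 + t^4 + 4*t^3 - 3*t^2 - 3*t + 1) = -2*t^5 - t^4 - 2*t^3 + 6*t^2 - 2*t - 2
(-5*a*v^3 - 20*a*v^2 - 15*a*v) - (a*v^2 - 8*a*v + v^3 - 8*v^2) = -5*a*v^3 - 21*a*v^2 - 7*a*v - v^3 + 8*v^2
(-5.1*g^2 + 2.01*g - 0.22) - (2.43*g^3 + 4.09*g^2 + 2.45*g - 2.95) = -2.43*g^3 - 9.19*g^2 - 0.44*g + 2.73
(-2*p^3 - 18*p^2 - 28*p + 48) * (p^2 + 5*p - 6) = -2*p^5 - 28*p^4 - 106*p^3 + 16*p^2 + 408*p - 288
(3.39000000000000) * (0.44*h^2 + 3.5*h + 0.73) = 1.4916*h^2 + 11.865*h + 2.4747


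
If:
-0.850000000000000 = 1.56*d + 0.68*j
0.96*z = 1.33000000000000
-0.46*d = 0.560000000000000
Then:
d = -1.22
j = 1.54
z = 1.39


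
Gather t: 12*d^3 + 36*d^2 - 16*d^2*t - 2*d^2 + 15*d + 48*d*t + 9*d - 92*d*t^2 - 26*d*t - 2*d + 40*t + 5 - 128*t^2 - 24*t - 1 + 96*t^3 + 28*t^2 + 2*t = 12*d^3 + 34*d^2 + 22*d + 96*t^3 + t^2*(-92*d - 100) + t*(-16*d^2 + 22*d + 18) + 4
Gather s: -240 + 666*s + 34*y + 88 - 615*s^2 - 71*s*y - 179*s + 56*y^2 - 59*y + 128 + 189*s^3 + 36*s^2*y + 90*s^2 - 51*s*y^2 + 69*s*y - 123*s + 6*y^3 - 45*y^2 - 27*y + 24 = 189*s^3 + s^2*(36*y - 525) + s*(-51*y^2 - 2*y + 364) + 6*y^3 + 11*y^2 - 52*y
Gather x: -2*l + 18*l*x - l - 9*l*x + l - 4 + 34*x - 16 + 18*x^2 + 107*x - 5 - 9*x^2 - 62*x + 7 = -2*l + 9*x^2 + x*(9*l + 79) - 18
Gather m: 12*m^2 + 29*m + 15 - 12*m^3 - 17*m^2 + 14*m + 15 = -12*m^3 - 5*m^2 + 43*m + 30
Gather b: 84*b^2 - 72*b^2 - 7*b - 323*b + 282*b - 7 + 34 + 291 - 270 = 12*b^2 - 48*b + 48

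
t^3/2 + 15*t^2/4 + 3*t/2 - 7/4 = (t/2 + 1/2)*(t - 1/2)*(t + 7)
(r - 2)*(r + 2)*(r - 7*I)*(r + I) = r^4 - 6*I*r^3 + 3*r^2 + 24*I*r - 28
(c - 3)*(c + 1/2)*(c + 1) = c^3 - 3*c^2/2 - 4*c - 3/2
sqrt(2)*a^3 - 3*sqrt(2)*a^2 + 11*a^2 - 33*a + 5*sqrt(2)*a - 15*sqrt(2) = (a - 3)*(a + 5*sqrt(2))*(sqrt(2)*a + 1)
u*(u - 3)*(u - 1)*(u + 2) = u^4 - 2*u^3 - 5*u^2 + 6*u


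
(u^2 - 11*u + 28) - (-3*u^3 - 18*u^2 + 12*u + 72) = 3*u^3 + 19*u^2 - 23*u - 44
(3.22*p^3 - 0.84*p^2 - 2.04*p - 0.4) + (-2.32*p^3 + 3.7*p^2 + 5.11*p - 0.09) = 0.9*p^3 + 2.86*p^2 + 3.07*p - 0.49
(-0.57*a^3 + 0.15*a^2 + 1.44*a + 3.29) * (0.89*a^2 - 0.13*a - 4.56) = -0.5073*a^5 + 0.2076*a^4 + 3.8613*a^3 + 2.0569*a^2 - 6.9941*a - 15.0024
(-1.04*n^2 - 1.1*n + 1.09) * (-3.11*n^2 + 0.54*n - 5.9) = 3.2344*n^4 + 2.8594*n^3 + 2.1521*n^2 + 7.0786*n - 6.431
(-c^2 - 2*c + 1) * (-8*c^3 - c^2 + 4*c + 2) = 8*c^5 + 17*c^4 - 10*c^3 - 11*c^2 + 2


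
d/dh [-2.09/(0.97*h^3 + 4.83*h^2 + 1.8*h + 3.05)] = (6.0819*h^2 + 20.1894*h + 3.762)/(0.97*h^3 + 4.83*h^2 + 1.8*h + 3.05)^2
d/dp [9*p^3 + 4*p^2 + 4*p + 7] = 27*p^2 + 8*p + 4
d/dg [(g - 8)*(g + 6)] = 2*g - 2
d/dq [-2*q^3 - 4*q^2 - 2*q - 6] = -6*q^2 - 8*q - 2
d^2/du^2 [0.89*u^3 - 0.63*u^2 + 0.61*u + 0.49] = 5.34*u - 1.26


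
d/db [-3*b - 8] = -3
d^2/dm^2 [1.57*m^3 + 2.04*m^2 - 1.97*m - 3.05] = 9.42*m + 4.08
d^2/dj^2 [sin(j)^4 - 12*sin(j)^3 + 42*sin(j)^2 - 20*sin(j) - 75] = -16*sin(j)^4 + 108*sin(j)^3 - 156*sin(j)^2 - 52*sin(j) + 84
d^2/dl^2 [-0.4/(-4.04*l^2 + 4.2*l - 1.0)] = (-13.05728*l^2 + 13.5744*l + 0.4*(8.08*l - 4.2)*(16.16*l - 8.4) - 3.232)/(4.04*l^2 - 4.2*l + 1.0)^3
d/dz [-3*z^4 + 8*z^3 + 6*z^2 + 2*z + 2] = -12*z^3 + 24*z^2 + 12*z + 2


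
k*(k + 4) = k^2 + 4*k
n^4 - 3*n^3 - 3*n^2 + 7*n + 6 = (n - 3)*(n - 2)*(n + 1)^2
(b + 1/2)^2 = b^2 + b + 1/4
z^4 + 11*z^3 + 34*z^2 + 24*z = z*(z + 1)*(z + 4)*(z + 6)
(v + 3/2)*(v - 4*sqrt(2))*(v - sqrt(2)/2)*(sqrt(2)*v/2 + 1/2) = sqrt(2)*v^4/2 - 4*v^3 + 3*sqrt(2)*v^3/4 - 6*v^2 - sqrt(2)*v^2/4 - 3*sqrt(2)*v/8 + 2*v + 3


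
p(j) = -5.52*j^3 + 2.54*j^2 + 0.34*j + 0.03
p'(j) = -16.56*j^2 + 5.08*j + 0.34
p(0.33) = 0.22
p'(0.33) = 0.21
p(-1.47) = 22.55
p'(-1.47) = -42.91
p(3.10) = -138.95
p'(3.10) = -143.05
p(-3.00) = 170.91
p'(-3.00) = -163.94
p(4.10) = -336.32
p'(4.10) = -257.21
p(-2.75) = 133.10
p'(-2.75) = -138.86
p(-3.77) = 330.63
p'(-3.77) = -254.18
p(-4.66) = 612.20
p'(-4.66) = -382.94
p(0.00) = 0.03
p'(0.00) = 0.34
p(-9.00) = 4226.79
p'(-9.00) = -1386.74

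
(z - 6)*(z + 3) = z^2 - 3*z - 18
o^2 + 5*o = o*(o + 5)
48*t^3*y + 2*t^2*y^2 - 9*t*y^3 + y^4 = y*(-8*t + y)*(-3*t + y)*(2*t + y)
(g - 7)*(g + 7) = g^2 - 49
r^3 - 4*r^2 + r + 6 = (r - 3)*(r - 2)*(r + 1)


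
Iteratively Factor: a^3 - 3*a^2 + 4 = (a - 2)*(a^2 - a - 2) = (a - 2)*(a + 1)*(a - 2)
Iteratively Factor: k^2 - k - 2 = (k + 1)*(k - 2)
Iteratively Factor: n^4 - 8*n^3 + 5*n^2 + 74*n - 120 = (n - 4)*(n^3 - 4*n^2 - 11*n + 30) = (n - 4)*(n - 2)*(n^2 - 2*n - 15) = (n - 4)*(n - 2)*(n + 3)*(n - 5)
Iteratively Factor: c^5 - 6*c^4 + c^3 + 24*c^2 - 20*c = (c + 2)*(c^4 - 8*c^3 + 17*c^2 - 10*c) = c*(c + 2)*(c^3 - 8*c^2 + 17*c - 10) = c*(c - 2)*(c + 2)*(c^2 - 6*c + 5) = c*(c - 2)*(c - 1)*(c + 2)*(c - 5)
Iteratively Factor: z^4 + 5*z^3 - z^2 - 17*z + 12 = (z + 4)*(z^3 + z^2 - 5*z + 3) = (z - 1)*(z + 4)*(z^2 + 2*z - 3) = (z - 1)^2*(z + 4)*(z + 3)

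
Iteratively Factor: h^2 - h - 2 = (h + 1)*(h - 2)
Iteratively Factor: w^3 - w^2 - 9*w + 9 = (w - 1)*(w^2 - 9) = (w - 1)*(w + 3)*(w - 3)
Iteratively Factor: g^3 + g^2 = (g)*(g^2 + g) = g^2*(g + 1)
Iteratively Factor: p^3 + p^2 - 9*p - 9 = (p + 1)*(p^2 - 9) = (p + 1)*(p + 3)*(p - 3)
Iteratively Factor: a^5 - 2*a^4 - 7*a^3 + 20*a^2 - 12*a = (a - 1)*(a^4 - a^3 - 8*a^2 + 12*a) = (a - 1)*(a + 3)*(a^3 - 4*a^2 + 4*a) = (a - 2)*(a - 1)*(a + 3)*(a^2 - 2*a) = (a - 2)^2*(a - 1)*(a + 3)*(a)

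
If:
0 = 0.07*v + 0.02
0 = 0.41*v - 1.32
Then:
No Solution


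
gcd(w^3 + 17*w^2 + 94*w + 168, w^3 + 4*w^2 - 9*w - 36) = w + 4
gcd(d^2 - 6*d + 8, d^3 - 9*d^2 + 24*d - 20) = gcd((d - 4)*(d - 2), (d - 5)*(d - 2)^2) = d - 2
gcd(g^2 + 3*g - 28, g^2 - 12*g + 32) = g - 4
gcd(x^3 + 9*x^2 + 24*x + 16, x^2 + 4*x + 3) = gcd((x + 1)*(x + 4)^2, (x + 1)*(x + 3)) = x + 1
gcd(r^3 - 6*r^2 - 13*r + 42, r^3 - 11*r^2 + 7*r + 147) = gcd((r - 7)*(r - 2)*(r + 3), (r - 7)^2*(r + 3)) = r^2 - 4*r - 21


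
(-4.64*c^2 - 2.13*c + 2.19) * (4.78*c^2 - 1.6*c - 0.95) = -22.1792*c^4 - 2.7574*c^3 + 18.2842*c^2 - 1.4805*c - 2.0805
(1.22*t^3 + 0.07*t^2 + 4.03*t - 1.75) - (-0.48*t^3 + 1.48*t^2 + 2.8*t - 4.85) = 1.7*t^3 - 1.41*t^2 + 1.23*t + 3.1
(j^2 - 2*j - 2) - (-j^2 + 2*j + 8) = 2*j^2 - 4*j - 10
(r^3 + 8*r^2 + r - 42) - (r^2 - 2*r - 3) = r^3 + 7*r^2 + 3*r - 39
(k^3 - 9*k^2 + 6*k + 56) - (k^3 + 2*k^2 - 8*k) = -11*k^2 + 14*k + 56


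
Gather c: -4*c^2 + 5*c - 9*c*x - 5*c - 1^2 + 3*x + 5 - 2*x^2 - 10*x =-4*c^2 - 9*c*x - 2*x^2 - 7*x + 4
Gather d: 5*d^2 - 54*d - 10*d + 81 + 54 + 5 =5*d^2 - 64*d + 140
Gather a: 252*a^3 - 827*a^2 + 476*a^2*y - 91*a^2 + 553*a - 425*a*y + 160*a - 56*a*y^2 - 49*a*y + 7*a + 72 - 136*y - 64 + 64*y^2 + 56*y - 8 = 252*a^3 + a^2*(476*y - 918) + a*(-56*y^2 - 474*y + 720) + 64*y^2 - 80*y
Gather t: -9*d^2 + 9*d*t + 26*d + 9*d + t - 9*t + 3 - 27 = -9*d^2 + 35*d + t*(9*d - 8) - 24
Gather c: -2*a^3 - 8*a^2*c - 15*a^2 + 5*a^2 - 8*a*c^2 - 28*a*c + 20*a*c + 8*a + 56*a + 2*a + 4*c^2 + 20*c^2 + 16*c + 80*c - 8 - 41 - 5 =-2*a^3 - 10*a^2 + 66*a + c^2*(24 - 8*a) + c*(-8*a^2 - 8*a + 96) - 54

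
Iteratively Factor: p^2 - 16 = (p - 4)*(p + 4)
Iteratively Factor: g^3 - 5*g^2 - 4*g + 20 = (g - 5)*(g^2 - 4) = (g - 5)*(g - 2)*(g + 2)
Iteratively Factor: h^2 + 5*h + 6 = (h + 2)*(h + 3)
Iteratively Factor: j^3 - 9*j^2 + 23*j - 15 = (j - 3)*(j^2 - 6*j + 5) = (j - 5)*(j - 3)*(j - 1)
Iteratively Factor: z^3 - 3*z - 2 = (z + 1)*(z^2 - z - 2) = (z - 2)*(z + 1)*(z + 1)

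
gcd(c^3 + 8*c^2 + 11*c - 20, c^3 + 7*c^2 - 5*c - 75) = c + 5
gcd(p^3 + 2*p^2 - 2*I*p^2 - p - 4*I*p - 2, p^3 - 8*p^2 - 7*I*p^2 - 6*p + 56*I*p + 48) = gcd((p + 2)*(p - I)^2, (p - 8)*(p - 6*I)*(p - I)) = p - I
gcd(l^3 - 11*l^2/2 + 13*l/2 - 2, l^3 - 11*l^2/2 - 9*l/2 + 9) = l - 1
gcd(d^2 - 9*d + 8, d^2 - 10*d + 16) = d - 8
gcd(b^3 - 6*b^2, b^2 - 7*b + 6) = b - 6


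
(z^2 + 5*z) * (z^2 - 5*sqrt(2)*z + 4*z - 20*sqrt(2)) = z^4 - 5*sqrt(2)*z^3 + 9*z^3 - 45*sqrt(2)*z^2 + 20*z^2 - 100*sqrt(2)*z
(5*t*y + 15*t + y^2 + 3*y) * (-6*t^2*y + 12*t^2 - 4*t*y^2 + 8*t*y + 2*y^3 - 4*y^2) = -30*t^3*y^2 - 30*t^3*y + 180*t^3 - 26*t^2*y^3 - 26*t^2*y^2 + 156*t^2*y + 6*t*y^4 + 6*t*y^3 - 36*t*y^2 + 2*y^5 + 2*y^4 - 12*y^3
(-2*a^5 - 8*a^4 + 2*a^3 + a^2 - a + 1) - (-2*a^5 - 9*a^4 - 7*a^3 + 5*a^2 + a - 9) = a^4 + 9*a^3 - 4*a^2 - 2*a + 10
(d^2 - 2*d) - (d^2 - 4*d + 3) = 2*d - 3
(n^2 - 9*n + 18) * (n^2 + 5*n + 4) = n^4 - 4*n^3 - 23*n^2 + 54*n + 72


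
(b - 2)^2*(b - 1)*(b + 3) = b^4 - 2*b^3 - 7*b^2 + 20*b - 12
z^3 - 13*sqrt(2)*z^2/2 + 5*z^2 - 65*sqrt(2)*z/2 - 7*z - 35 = (z + 5)*(z - 7*sqrt(2))*(z + sqrt(2)/2)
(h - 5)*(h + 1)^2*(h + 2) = h^4 - h^3 - 15*h^2 - 23*h - 10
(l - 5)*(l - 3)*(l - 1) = l^3 - 9*l^2 + 23*l - 15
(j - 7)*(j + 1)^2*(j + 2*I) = j^4 - 5*j^3 + 2*I*j^3 - 13*j^2 - 10*I*j^2 - 7*j - 26*I*j - 14*I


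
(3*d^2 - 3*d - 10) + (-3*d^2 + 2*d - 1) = -d - 11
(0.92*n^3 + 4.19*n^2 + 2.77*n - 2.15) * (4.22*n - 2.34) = 3.8824*n^4 + 15.529*n^3 + 1.8848*n^2 - 15.5548*n + 5.031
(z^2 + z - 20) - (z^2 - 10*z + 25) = 11*z - 45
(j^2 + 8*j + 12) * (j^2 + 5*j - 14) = j^4 + 13*j^3 + 38*j^2 - 52*j - 168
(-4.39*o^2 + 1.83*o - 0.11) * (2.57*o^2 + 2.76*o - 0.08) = -11.2823*o^4 - 7.4133*o^3 + 5.1193*o^2 - 0.45*o + 0.0088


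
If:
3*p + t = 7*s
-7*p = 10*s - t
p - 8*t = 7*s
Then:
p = 0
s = 0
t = 0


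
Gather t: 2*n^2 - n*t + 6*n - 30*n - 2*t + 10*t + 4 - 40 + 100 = 2*n^2 - 24*n + t*(8 - n) + 64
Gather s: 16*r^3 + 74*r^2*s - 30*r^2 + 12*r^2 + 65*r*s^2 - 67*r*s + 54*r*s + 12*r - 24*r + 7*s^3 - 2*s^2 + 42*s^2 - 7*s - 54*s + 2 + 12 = 16*r^3 - 18*r^2 - 12*r + 7*s^3 + s^2*(65*r + 40) + s*(74*r^2 - 13*r - 61) + 14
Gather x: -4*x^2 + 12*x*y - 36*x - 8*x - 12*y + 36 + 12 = -4*x^2 + x*(12*y - 44) - 12*y + 48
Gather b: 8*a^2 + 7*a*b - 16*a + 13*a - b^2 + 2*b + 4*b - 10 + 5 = 8*a^2 - 3*a - b^2 + b*(7*a + 6) - 5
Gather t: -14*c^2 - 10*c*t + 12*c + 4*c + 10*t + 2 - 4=-14*c^2 + 16*c + t*(10 - 10*c) - 2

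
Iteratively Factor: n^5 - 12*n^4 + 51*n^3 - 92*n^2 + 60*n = (n - 2)*(n^4 - 10*n^3 + 31*n^2 - 30*n) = (n - 3)*(n - 2)*(n^3 - 7*n^2 + 10*n) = (n - 3)*(n - 2)^2*(n^2 - 5*n) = n*(n - 3)*(n - 2)^2*(n - 5)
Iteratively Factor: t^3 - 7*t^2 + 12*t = (t - 3)*(t^2 - 4*t) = (t - 4)*(t - 3)*(t)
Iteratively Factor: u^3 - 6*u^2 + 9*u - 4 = (u - 1)*(u^2 - 5*u + 4) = (u - 1)^2*(u - 4)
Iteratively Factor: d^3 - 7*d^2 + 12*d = (d - 4)*(d^2 - 3*d) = d*(d - 4)*(d - 3)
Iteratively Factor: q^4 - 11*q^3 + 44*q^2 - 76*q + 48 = (q - 2)*(q^3 - 9*q^2 + 26*q - 24) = (q - 4)*(q - 2)*(q^2 - 5*q + 6) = (q - 4)*(q - 2)^2*(q - 3)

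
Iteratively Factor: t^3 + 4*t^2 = (t)*(t^2 + 4*t) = t*(t + 4)*(t)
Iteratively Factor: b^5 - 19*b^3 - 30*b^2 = (b + 3)*(b^4 - 3*b^3 - 10*b^2) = (b + 2)*(b + 3)*(b^3 - 5*b^2) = (b - 5)*(b + 2)*(b + 3)*(b^2) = b*(b - 5)*(b + 2)*(b + 3)*(b)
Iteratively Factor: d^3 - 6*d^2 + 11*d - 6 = (d - 2)*(d^2 - 4*d + 3) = (d - 2)*(d - 1)*(d - 3)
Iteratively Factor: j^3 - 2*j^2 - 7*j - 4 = (j + 1)*(j^2 - 3*j - 4) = (j + 1)^2*(j - 4)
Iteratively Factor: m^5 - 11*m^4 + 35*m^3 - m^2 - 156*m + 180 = (m - 5)*(m^4 - 6*m^3 + 5*m^2 + 24*m - 36) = (m - 5)*(m - 3)*(m^3 - 3*m^2 - 4*m + 12) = (m - 5)*(m - 3)*(m + 2)*(m^2 - 5*m + 6) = (m - 5)*(m - 3)*(m - 2)*(m + 2)*(m - 3)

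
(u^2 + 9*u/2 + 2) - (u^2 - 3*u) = 15*u/2 + 2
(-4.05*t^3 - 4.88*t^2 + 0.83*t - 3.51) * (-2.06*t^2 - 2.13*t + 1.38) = 8.343*t^5 + 18.6793*t^4 + 3.0956*t^3 - 1.2717*t^2 + 8.6217*t - 4.8438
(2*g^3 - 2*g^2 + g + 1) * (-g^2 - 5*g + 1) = -2*g^5 - 8*g^4 + 11*g^3 - 8*g^2 - 4*g + 1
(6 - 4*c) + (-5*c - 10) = -9*c - 4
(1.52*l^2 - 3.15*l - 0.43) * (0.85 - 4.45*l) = -6.764*l^3 + 15.3095*l^2 - 0.764*l - 0.3655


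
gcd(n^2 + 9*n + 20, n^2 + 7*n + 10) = n + 5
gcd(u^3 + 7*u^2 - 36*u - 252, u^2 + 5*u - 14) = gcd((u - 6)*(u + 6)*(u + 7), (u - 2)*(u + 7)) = u + 7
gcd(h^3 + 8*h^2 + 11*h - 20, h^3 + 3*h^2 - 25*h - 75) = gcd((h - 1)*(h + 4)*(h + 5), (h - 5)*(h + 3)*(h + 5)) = h + 5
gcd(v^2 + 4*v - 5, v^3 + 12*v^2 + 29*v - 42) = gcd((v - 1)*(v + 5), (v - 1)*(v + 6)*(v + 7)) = v - 1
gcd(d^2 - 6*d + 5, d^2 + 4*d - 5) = d - 1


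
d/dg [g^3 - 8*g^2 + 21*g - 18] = 3*g^2 - 16*g + 21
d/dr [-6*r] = -6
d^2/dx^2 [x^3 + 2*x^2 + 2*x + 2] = 6*x + 4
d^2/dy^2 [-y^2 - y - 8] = -2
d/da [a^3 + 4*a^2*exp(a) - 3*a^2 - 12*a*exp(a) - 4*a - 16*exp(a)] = 4*a^2*exp(a) + 3*a^2 - 4*a*exp(a) - 6*a - 28*exp(a) - 4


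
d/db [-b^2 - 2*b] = -2*b - 2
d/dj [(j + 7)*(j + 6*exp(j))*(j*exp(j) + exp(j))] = (j^3 + 12*j^2*exp(j) + 11*j^2 + 108*j*exp(j) + 23*j + 132*exp(j) + 7)*exp(j)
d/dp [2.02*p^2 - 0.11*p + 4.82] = 4.04*p - 0.11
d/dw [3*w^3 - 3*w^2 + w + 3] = 9*w^2 - 6*w + 1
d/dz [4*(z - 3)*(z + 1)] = 8*z - 8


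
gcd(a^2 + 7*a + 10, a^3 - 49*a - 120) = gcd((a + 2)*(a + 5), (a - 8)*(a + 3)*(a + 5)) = a + 5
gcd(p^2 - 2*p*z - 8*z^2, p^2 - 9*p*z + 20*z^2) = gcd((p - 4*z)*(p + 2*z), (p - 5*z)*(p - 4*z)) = -p + 4*z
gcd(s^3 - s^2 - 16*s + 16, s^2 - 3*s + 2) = s - 1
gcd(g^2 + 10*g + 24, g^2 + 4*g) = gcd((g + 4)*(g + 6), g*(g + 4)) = g + 4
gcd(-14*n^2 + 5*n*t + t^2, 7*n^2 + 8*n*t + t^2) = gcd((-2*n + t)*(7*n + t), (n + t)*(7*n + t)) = 7*n + t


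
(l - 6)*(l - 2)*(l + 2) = l^3 - 6*l^2 - 4*l + 24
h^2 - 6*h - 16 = (h - 8)*(h + 2)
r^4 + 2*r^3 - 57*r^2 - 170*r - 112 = (r - 8)*(r + 1)*(r + 2)*(r + 7)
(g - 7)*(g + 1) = g^2 - 6*g - 7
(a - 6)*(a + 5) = a^2 - a - 30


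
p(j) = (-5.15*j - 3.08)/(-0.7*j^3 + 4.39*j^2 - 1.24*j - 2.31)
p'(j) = (-5.15*j - 3.08)*(2.1*j^2 - 8.78*j + 1.24)/(-0.7*j^3 + 4.39*j^2 - 1.24*j - 2.31)^2 - 5.15/(-0.7*j^3 + 4.39*j^2 - 1.24*j - 2.31)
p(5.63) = -6.49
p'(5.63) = -25.18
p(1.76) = -2.30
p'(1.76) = 2.37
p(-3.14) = 0.20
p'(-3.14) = 0.07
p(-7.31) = 0.07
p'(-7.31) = 0.01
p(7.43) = 0.73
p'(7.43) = -0.59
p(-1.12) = 0.48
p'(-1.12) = 0.26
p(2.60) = -1.39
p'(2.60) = 0.43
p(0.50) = 2.95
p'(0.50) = 6.71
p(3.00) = -1.27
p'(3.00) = 0.19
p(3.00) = -1.27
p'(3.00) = 0.19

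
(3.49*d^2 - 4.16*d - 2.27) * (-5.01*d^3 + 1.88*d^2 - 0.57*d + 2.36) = -17.4849*d^5 + 27.4028*d^4 + 1.5626*d^3 + 6.34*d^2 - 8.5237*d - 5.3572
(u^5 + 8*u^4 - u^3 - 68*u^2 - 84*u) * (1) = u^5 + 8*u^4 - u^3 - 68*u^2 - 84*u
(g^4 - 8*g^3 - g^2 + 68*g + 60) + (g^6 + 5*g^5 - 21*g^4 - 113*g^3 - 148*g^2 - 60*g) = g^6 + 5*g^5 - 20*g^4 - 121*g^3 - 149*g^2 + 8*g + 60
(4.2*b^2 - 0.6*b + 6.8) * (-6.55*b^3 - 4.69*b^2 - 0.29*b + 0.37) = -27.51*b^5 - 15.768*b^4 - 42.944*b^3 - 30.164*b^2 - 2.194*b + 2.516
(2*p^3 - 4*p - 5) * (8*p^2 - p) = 16*p^5 - 2*p^4 - 32*p^3 - 36*p^2 + 5*p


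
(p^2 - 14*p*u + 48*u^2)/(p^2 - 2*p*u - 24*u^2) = (p - 8*u)/(p + 4*u)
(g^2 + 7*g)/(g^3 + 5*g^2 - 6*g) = (g + 7)/(g^2 + 5*g - 6)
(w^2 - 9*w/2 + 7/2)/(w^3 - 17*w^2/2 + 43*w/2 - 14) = 1/(w - 4)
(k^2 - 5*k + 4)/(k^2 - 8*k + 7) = (k - 4)/(k - 7)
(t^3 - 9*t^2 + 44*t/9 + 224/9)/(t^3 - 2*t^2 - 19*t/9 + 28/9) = (t - 8)/(t - 1)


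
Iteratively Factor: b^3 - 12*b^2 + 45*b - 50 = (b - 2)*(b^2 - 10*b + 25) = (b - 5)*(b - 2)*(b - 5)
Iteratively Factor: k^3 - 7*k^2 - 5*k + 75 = (k - 5)*(k^2 - 2*k - 15) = (k - 5)^2*(k + 3)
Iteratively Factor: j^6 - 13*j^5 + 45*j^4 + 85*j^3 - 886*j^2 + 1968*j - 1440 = (j - 2)*(j^5 - 11*j^4 + 23*j^3 + 131*j^2 - 624*j + 720) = (j - 3)*(j - 2)*(j^4 - 8*j^3 - j^2 + 128*j - 240) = (j - 4)*(j - 3)*(j - 2)*(j^3 - 4*j^2 - 17*j + 60) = (j - 4)*(j - 3)^2*(j - 2)*(j^2 - j - 20) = (j - 5)*(j - 4)*(j - 3)^2*(j - 2)*(j + 4)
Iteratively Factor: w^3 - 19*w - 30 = (w + 2)*(w^2 - 2*w - 15) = (w - 5)*(w + 2)*(w + 3)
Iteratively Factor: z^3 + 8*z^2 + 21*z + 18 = (z + 3)*(z^2 + 5*z + 6) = (z + 3)^2*(z + 2)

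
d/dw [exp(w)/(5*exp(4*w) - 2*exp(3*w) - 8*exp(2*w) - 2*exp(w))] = (-15*exp(2*w) + 4*exp(w) + 8)*exp(w)/(-5*exp(3*w) + 2*exp(2*w) + 8*exp(w) + 2)^2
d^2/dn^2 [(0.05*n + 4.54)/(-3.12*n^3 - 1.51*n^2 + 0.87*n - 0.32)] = (-2.92032*n^5 - 531.743472*n^4 - 342.721018*n^3 + 12.429372*n^2 + 63.126564*n - 2.513036)/(30.371328*n^9 + 44.096832*n^8 - 4.065048*n^7 - 11.804489*n^6 + 10.179027*n^5 + 0.406005*n^4 - 2.222343*n^3 + 1.190496*n^2 - 0.267264*n + 0.032768)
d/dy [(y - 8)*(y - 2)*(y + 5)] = 3*y^2 - 10*y - 34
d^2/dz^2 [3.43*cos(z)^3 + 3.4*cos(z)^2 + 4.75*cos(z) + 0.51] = -7.3225*cos(z) - 6.8*cos(2*z) - 7.7175*cos(3*z)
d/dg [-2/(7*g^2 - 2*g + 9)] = 4*(7*g - 1)/(7*g^2 - 2*g + 9)^2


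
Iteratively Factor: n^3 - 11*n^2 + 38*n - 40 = (n - 4)*(n^2 - 7*n + 10) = (n - 4)*(n - 2)*(n - 5)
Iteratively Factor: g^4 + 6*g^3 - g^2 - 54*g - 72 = (g + 2)*(g^3 + 4*g^2 - 9*g - 36) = (g - 3)*(g + 2)*(g^2 + 7*g + 12) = (g - 3)*(g + 2)*(g + 3)*(g + 4)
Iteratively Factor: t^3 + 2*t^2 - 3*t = (t - 1)*(t^2 + 3*t) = t*(t - 1)*(t + 3)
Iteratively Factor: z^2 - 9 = (z + 3)*(z - 3)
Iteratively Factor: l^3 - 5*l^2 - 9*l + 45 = (l - 5)*(l^2 - 9) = (l - 5)*(l + 3)*(l - 3)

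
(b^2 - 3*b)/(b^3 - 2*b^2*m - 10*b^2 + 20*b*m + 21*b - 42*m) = b/(b^2 - 2*b*m - 7*b + 14*m)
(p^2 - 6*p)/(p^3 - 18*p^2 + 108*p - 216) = p/(p^2 - 12*p + 36)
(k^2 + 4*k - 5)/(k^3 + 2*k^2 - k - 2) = (k + 5)/(k^2 + 3*k + 2)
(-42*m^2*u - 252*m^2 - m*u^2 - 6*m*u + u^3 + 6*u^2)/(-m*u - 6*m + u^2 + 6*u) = (-42*m^2 - m*u + u^2)/(-m + u)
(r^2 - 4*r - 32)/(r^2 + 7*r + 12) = (r - 8)/(r + 3)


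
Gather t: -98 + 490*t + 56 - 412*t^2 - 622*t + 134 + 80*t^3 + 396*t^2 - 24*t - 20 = 80*t^3 - 16*t^2 - 156*t + 72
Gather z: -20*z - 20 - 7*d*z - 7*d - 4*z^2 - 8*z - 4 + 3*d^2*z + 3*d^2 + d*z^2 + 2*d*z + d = 3*d^2 - 6*d + z^2*(d - 4) + z*(3*d^2 - 5*d - 28) - 24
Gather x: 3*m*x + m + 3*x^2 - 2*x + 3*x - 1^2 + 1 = m + 3*x^2 + x*(3*m + 1)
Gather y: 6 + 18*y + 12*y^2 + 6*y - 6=12*y^2 + 24*y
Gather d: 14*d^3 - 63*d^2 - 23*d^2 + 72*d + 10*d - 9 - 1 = 14*d^3 - 86*d^2 + 82*d - 10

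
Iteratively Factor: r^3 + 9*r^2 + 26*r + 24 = (r + 3)*(r^2 + 6*r + 8) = (r + 2)*(r + 3)*(r + 4)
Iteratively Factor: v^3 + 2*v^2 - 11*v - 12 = (v + 4)*(v^2 - 2*v - 3) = (v - 3)*(v + 4)*(v + 1)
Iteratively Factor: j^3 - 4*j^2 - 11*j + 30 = (j + 3)*(j^2 - 7*j + 10) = (j - 5)*(j + 3)*(j - 2)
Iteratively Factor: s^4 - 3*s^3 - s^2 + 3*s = (s + 1)*(s^3 - 4*s^2 + 3*s) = (s - 1)*(s + 1)*(s^2 - 3*s) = (s - 3)*(s - 1)*(s + 1)*(s)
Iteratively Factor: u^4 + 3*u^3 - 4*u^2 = (u)*(u^3 + 3*u^2 - 4*u) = u^2*(u^2 + 3*u - 4) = u^2*(u - 1)*(u + 4)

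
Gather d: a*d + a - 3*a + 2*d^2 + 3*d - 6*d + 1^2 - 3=-2*a + 2*d^2 + d*(a - 3) - 2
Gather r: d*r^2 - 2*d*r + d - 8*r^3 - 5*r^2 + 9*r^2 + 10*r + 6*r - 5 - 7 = d - 8*r^3 + r^2*(d + 4) + r*(16 - 2*d) - 12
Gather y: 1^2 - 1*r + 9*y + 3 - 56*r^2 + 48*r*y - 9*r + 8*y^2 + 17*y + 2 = -56*r^2 - 10*r + 8*y^2 + y*(48*r + 26) + 6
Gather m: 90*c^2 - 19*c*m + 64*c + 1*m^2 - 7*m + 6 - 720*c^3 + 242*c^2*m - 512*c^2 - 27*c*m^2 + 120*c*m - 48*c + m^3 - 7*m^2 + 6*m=-720*c^3 - 422*c^2 + 16*c + m^3 + m^2*(-27*c - 6) + m*(242*c^2 + 101*c - 1) + 6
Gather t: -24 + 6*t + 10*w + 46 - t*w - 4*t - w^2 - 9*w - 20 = t*(2 - w) - w^2 + w + 2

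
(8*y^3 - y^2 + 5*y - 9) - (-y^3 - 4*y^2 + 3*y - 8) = 9*y^3 + 3*y^2 + 2*y - 1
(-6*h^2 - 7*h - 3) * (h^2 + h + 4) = -6*h^4 - 13*h^3 - 34*h^2 - 31*h - 12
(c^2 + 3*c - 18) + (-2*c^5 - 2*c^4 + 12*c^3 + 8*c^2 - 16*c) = -2*c^5 - 2*c^4 + 12*c^3 + 9*c^2 - 13*c - 18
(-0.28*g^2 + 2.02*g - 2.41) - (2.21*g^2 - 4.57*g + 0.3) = -2.49*g^2 + 6.59*g - 2.71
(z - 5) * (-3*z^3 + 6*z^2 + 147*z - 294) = -3*z^4 + 21*z^3 + 117*z^2 - 1029*z + 1470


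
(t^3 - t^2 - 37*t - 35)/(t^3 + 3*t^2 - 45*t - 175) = (t + 1)/(t + 5)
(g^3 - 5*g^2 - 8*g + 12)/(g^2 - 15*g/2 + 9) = 2*(g^2 + g - 2)/(2*g - 3)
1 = 1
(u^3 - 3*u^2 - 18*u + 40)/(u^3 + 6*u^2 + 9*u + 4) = (u^2 - 7*u + 10)/(u^2 + 2*u + 1)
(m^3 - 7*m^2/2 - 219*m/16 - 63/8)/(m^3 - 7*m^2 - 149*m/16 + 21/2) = (4*m^2 - 21*m - 18)/(4*m^2 - 35*m + 24)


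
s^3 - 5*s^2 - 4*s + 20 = (s - 5)*(s - 2)*(s + 2)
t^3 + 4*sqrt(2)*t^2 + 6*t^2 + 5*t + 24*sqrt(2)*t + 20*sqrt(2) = (t + 1)*(t + 5)*(t + 4*sqrt(2))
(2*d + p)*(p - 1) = 2*d*p - 2*d + p^2 - p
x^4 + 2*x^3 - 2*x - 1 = (x - 1)*(x + 1)^3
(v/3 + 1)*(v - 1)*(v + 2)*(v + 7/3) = v^4/3 + 19*v^3/9 + 31*v^2/9 - 11*v/9 - 14/3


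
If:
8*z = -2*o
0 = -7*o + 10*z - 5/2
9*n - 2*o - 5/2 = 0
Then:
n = 25/114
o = -5/19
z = 5/76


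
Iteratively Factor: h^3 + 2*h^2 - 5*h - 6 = (h - 2)*(h^2 + 4*h + 3) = (h - 2)*(h + 1)*(h + 3)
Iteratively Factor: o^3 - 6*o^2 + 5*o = (o)*(o^2 - 6*o + 5) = o*(o - 5)*(o - 1)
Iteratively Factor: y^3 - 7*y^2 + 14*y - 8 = (y - 2)*(y^2 - 5*y + 4) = (y - 2)*(y - 1)*(y - 4)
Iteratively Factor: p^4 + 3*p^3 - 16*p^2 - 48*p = (p + 4)*(p^3 - p^2 - 12*p) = p*(p + 4)*(p^2 - p - 12) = p*(p - 4)*(p + 4)*(p + 3)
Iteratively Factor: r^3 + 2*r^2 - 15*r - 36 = (r + 3)*(r^2 - r - 12) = (r - 4)*(r + 3)*(r + 3)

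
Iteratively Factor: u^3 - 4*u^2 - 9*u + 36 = (u - 4)*(u^2 - 9) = (u - 4)*(u + 3)*(u - 3)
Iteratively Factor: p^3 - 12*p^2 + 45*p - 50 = (p - 5)*(p^2 - 7*p + 10) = (p - 5)^2*(p - 2)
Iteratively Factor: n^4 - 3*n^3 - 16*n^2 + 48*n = (n + 4)*(n^3 - 7*n^2 + 12*n) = n*(n + 4)*(n^2 - 7*n + 12) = n*(n - 3)*(n + 4)*(n - 4)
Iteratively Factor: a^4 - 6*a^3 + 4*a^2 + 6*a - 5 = (a - 1)*(a^3 - 5*a^2 - a + 5) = (a - 5)*(a - 1)*(a^2 - 1) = (a - 5)*(a - 1)^2*(a + 1)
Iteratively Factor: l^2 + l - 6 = (l - 2)*(l + 3)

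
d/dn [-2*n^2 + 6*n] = 6 - 4*n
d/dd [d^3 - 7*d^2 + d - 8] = 3*d^2 - 14*d + 1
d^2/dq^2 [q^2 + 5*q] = 2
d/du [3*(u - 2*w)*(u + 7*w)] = 6*u + 15*w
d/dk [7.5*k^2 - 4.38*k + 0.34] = 15.0*k - 4.38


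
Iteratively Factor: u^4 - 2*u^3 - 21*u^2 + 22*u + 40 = (u - 5)*(u^3 + 3*u^2 - 6*u - 8) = (u - 5)*(u + 4)*(u^2 - u - 2) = (u - 5)*(u - 2)*(u + 4)*(u + 1)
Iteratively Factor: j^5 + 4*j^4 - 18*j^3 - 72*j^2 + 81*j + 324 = (j + 4)*(j^4 - 18*j^2 + 81) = (j + 3)*(j + 4)*(j^3 - 3*j^2 - 9*j + 27) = (j + 3)^2*(j + 4)*(j^2 - 6*j + 9) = (j - 3)*(j + 3)^2*(j + 4)*(j - 3)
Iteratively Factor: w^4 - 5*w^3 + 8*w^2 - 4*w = (w - 2)*(w^3 - 3*w^2 + 2*w) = (w - 2)*(w - 1)*(w^2 - 2*w) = w*(w - 2)*(w - 1)*(w - 2)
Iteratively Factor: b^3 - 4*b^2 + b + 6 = (b - 2)*(b^2 - 2*b - 3) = (b - 3)*(b - 2)*(b + 1)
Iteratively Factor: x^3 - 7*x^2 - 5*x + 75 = (x + 3)*(x^2 - 10*x + 25) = (x - 5)*(x + 3)*(x - 5)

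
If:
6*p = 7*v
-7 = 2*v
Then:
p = -49/12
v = -7/2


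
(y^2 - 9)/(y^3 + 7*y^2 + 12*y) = (y - 3)/(y*(y + 4))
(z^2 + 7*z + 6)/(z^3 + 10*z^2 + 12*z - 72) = (z + 1)/(z^2 + 4*z - 12)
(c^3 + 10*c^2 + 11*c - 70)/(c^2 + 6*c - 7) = (c^2 + 3*c - 10)/(c - 1)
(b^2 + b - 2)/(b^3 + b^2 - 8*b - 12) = (b - 1)/(b^2 - b - 6)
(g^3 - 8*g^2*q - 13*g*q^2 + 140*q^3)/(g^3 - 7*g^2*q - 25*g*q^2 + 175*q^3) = (g + 4*q)/(g + 5*q)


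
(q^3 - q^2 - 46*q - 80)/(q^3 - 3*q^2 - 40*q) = (q + 2)/q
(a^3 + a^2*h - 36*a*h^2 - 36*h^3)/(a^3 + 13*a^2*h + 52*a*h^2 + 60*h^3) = (a^2 - 5*a*h - 6*h^2)/(a^2 + 7*a*h + 10*h^2)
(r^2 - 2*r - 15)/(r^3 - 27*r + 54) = (r^2 - 2*r - 15)/(r^3 - 27*r + 54)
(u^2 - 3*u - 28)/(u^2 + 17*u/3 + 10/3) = 3*(u^2 - 3*u - 28)/(3*u^2 + 17*u + 10)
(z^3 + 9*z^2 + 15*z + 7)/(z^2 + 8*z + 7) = z + 1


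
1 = 1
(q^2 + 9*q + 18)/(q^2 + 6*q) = (q + 3)/q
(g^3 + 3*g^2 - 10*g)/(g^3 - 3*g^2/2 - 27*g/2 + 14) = 2*g*(g^2 + 3*g - 10)/(2*g^3 - 3*g^2 - 27*g + 28)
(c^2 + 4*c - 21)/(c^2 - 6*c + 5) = (c^2 + 4*c - 21)/(c^2 - 6*c + 5)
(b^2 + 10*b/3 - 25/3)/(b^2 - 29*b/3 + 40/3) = (b + 5)/(b - 8)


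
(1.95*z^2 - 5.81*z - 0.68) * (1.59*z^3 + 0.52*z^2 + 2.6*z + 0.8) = 3.1005*z^5 - 8.2239*z^4 + 0.9676*z^3 - 13.8996*z^2 - 6.416*z - 0.544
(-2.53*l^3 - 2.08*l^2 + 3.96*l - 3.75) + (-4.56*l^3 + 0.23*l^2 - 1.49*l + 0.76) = -7.09*l^3 - 1.85*l^2 + 2.47*l - 2.99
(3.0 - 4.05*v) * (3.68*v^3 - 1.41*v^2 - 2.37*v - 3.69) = -14.904*v^4 + 16.7505*v^3 + 5.3685*v^2 + 7.8345*v - 11.07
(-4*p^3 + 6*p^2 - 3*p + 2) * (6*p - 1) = -24*p^4 + 40*p^3 - 24*p^2 + 15*p - 2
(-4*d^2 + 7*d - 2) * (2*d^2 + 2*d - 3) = -8*d^4 + 6*d^3 + 22*d^2 - 25*d + 6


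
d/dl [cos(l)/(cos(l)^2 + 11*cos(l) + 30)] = (cos(l)^2 - 30)*sin(l)/((cos(l) + 5)^2*(cos(l) + 6)^2)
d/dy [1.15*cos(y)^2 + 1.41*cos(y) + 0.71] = -(2.3*cos(y) + 1.41)*sin(y)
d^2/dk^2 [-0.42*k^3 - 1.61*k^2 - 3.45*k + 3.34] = -2.52*k - 3.22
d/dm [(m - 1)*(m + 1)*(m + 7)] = 3*m^2 + 14*m - 1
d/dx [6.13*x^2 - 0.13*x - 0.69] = 12.26*x - 0.13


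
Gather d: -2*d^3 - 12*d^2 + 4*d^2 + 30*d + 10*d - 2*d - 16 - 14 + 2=-2*d^3 - 8*d^2 + 38*d - 28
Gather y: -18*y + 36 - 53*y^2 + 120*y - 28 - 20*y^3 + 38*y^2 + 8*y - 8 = -20*y^3 - 15*y^2 + 110*y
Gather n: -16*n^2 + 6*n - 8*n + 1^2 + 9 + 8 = -16*n^2 - 2*n + 18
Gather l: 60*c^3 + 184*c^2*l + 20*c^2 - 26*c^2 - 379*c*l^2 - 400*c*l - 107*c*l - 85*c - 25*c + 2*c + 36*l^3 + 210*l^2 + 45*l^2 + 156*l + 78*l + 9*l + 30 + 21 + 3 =60*c^3 - 6*c^2 - 108*c + 36*l^3 + l^2*(255 - 379*c) + l*(184*c^2 - 507*c + 243) + 54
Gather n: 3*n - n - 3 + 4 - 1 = 2*n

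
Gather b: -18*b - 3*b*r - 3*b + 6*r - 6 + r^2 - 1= b*(-3*r - 21) + r^2 + 6*r - 7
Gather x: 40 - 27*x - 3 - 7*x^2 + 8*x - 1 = -7*x^2 - 19*x + 36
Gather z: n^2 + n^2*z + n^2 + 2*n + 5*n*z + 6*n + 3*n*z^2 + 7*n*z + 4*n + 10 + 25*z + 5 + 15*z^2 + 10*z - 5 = 2*n^2 + 12*n + z^2*(3*n + 15) + z*(n^2 + 12*n + 35) + 10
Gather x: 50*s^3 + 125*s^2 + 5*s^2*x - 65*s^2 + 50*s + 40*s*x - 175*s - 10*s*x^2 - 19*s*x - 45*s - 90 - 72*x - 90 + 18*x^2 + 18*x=50*s^3 + 60*s^2 - 170*s + x^2*(18 - 10*s) + x*(5*s^2 + 21*s - 54) - 180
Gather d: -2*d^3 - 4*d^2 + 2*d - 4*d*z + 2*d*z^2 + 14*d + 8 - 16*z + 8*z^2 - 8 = -2*d^3 - 4*d^2 + d*(2*z^2 - 4*z + 16) + 8*z^2 - 16*z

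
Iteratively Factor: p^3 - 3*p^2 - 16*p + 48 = (p + 4)*(p^2 - 7*p + 12) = (p - 3)*(p + 4)*(p - 4)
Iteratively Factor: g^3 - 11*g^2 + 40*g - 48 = (g - 4)*(g^2 - 7*g + 12) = (g - 4)^2*(g - 3)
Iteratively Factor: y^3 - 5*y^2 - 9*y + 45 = (y - 5)*(y^2 - 9) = (y - 5)*(y + 3)*(y - 3)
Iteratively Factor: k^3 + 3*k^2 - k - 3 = (k + 3)*(k^2 - 1) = (k + 1)*(k + 3)*(k - 1)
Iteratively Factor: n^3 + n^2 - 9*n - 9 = (n + 1)*(n^2 - 9) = (n - 3)*(n + 1)*(n + 3)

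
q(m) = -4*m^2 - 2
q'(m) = -8*m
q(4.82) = -94.93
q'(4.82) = -38.56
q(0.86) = -4.96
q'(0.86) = -6.88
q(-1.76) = -14.39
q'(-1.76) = 14.08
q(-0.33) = -2.44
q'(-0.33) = 2.64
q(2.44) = -25.81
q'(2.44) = -19.52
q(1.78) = -14.67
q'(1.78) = -14.24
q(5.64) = -129.24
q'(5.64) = -45.12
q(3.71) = -57.06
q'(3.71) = -29.68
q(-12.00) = -578.00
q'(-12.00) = 96.00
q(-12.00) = -578.00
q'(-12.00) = 96.00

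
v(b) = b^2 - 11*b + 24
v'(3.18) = -4.64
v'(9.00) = 7.00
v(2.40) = 3.36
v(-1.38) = 41.08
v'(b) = 2*b - 11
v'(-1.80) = -14.60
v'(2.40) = -6.20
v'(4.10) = -2.80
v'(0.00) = -11.00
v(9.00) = 6.00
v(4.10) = -4.29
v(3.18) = -0.87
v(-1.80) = 47.04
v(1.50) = 9.75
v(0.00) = 24.00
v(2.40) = 3.36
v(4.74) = -5.67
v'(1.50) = -8.00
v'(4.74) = -1.52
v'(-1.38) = -13.76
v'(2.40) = -6.20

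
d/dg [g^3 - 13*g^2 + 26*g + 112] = 3*g^2 - 26*g + 26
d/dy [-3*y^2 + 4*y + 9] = 4 - 6*y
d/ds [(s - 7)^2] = 2*s - 14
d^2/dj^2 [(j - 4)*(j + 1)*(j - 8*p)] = 6*j - 16*p - 6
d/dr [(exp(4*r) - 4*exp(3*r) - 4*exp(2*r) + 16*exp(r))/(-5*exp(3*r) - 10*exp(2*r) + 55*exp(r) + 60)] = (-exp(6*r) - 4*exp(5*r) + 37*exp(4*r) - 8*exp(3*r) - 156*exp(2*r) - 96*exp(r) + 192)*exp(r)/(5*(exp(6*r) + 4*exp(5*r) - 18*exp(4*r) - 68*exp(3*r) + 73*exp(2*r) + 264*exp(r) + 144))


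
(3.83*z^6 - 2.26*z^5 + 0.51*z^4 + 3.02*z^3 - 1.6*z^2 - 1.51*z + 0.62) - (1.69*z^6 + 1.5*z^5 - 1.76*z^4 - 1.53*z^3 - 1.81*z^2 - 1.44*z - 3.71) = 2.14*z^6 - 3.76*z^5 + 2.27*z^4 + 4.55*z^3 + 0.21*z^2 - 0.0700000000000001*z + 4.33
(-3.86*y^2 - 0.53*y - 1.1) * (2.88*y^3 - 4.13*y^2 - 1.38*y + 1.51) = -11.1168*y^5 + 14.4154*y^4 + 4.3477*y^3 - 0.5542*y^2 + 0.7177*y - 1.661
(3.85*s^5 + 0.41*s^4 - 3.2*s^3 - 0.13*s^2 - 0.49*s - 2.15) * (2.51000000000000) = 9.6635*s^5 + 1.0291*s^4 - 8.032*s^3 - 0.3263*s^2 - 1.2299*s - 5.3965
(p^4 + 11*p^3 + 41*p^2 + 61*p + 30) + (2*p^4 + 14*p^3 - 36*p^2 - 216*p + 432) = 3*p^4 + 25*p^3 + 5*p^2 - 155*p + 462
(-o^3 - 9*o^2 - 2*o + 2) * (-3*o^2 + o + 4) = 3*o^5 + 26*o^4 - 7*o^3 - 44*o^2 - 6*o + 8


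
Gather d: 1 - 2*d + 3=4 - 2*d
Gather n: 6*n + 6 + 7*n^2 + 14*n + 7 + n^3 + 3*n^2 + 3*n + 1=n^3 + 10*n^2 + 23*n + 14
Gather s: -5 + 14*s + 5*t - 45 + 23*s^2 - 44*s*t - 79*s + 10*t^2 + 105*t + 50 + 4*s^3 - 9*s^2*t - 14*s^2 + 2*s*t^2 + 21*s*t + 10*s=4*s^3 + s^2*(9 - 9*t) + s*(2*t^2 - 23*t - 55) + 10*t^2 + 110*t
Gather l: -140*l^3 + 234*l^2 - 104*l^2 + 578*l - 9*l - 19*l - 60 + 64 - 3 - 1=-140*l^3 + 130*l^2 + 550*l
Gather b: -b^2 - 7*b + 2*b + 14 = -b^2 - 5*b + 14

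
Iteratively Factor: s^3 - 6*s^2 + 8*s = (s - 4)*(s^2 - 2*s) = (s - 4)*(s - 2)*(s)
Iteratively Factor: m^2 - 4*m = (m)*(m - 4)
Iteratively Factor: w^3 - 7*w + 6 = (w - 1)*(w^2 + w - 6) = (w - 1)*(w + 3)*(w - 2)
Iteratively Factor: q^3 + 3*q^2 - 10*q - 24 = (q + 2)*(q^2 + q - 12) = (q - 3)*(q + 2)*(q + 4)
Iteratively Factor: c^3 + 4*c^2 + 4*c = (c)*(c^2 + 4*c + 4) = c*(c + 2)*(c + 2)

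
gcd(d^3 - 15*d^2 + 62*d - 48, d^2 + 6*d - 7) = d - 1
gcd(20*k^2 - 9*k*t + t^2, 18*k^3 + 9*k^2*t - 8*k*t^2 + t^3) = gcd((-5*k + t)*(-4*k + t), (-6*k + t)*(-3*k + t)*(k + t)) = 1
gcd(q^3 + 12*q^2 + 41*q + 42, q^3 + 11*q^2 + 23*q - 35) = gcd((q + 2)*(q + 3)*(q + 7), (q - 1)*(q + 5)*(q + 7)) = q + 7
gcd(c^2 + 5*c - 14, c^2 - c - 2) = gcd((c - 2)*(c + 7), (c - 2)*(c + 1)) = c - 2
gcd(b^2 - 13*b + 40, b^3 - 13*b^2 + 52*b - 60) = b - 5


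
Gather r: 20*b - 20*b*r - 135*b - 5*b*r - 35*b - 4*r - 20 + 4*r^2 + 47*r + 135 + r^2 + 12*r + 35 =-150*b + 5*r^2 + r*(55 - 25*b) + 150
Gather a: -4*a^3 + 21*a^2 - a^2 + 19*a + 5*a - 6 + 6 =-4*a^3 + 20*a^2 + 24*a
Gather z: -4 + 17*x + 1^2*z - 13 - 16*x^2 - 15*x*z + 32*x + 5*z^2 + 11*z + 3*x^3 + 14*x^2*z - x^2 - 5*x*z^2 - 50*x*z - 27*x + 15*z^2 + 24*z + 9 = 3*x^3 - 17*x^2 + 22*x + z^2*(20 - 5*x) + z*(14*x^2 - 65*x + 36) - 8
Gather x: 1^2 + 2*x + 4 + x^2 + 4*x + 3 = x^2 + 6*x + 8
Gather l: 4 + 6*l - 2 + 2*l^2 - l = 2*l^2 + 5*l + 2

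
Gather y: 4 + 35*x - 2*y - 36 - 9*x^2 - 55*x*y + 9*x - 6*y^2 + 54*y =-9*x^2 + 44*x - 6*y^2 + y*(52 - 55*x) - 32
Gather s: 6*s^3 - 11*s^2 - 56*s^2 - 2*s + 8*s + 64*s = 6*s^3 - 67*s^2 + 70*s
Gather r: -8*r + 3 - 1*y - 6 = -8*r - y - 3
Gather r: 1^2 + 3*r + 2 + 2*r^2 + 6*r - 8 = 2*r^2 + 9*r - 5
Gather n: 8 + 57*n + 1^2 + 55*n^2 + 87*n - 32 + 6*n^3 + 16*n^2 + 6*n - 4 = 6*n^3 + 71*n^2 + 150*n - 27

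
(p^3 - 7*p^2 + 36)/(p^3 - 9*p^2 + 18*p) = (p + 2)/p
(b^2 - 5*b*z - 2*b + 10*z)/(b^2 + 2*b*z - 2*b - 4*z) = (b - 5*z)/(b + 2*z)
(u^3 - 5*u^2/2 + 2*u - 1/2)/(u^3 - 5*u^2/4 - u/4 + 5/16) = 8*(u^2 - 2*u + 1)/(8*u^2 - 6*u - 5)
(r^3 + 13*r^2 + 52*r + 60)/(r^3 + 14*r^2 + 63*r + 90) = (r + 2)/(r + 3)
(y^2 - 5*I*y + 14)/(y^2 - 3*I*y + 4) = (y^2 - 5*I*y + 14)/(y^2 - 3*I*y + 4)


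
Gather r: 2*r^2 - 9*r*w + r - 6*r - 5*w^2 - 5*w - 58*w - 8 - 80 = 2*r^2 + r*(-9*w - 5) - 5*w^2 - 63*w - 88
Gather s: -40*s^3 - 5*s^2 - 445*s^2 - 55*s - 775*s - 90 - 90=-40*s^3 - 450*s^2 - 830*s - 180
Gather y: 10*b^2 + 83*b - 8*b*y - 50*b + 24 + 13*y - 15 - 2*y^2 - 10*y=10*b^2 + 33*b - 2*y^2 + y*(3 - 8*b) + 9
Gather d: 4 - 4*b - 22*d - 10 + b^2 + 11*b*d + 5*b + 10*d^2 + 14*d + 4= b^2 + b + 10*d^2 + d*(11*b - 8) - 2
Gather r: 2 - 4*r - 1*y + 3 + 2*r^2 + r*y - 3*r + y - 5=2*r^2 + r*(y - 7)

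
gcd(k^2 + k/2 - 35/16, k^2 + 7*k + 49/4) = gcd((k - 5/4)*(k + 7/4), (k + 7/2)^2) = 1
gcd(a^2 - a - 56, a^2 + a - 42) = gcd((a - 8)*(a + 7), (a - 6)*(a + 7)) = a + 7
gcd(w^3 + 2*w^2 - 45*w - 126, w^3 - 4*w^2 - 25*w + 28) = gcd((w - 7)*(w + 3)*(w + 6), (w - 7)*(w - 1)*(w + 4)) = w - 7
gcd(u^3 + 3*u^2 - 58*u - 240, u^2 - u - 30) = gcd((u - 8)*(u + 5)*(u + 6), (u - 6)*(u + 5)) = u + 5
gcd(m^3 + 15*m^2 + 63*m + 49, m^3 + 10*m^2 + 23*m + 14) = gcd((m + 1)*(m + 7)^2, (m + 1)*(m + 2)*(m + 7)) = m^2 + 8*m + 7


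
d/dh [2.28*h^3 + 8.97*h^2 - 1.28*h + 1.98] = 6.84*h^2 + 17.94*h - 1.28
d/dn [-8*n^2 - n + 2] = -16*n - 1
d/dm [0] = 0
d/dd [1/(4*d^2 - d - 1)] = (1 - 8*d)/(-4*d^2 + d + 1)^2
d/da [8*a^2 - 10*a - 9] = 16*a - 10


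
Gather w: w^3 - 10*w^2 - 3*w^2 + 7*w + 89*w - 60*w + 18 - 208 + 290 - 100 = w^3 - 13*w^2 + 36*w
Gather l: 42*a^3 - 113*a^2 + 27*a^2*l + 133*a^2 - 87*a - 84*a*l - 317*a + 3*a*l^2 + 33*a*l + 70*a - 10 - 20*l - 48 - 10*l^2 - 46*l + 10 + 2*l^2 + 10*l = 42*a^3 + 20*a^2 - 334*a + l^2*(3*a - 8) + l*(27*a^2 - 51*a - 56) - 48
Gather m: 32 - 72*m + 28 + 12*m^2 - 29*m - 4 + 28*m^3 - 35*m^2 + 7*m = 28*m^3 - 23*m^2 - 94*m + 56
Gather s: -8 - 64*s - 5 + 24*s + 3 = -40*s - 10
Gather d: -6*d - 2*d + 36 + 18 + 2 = 56 - 8*d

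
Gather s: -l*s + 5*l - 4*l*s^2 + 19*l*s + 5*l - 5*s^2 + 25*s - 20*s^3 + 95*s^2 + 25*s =10*l - 20*s^3 + s^2*(90 - 4*l) + s*(18*l + 50)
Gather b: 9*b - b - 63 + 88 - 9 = 8*b + 16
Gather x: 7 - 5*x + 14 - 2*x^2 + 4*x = -2*x^2 - x + 21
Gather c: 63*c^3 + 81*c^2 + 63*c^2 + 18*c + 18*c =63*c^3 + 144*c^2 + 36*c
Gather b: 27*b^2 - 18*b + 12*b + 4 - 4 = 27*b^2 - 6*b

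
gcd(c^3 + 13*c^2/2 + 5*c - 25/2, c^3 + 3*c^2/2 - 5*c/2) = c^2 + 3*c/2 - 5/2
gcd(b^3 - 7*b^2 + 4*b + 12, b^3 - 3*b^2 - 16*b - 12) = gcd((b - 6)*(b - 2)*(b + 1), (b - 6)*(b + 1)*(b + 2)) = b^2 - 5*b - 6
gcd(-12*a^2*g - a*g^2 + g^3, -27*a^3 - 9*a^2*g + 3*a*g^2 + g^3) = 3*a + g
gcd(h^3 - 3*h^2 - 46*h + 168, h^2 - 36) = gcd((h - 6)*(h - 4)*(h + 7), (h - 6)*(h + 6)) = h - 6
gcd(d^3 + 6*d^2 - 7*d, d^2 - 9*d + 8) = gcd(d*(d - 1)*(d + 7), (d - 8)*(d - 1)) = d - 1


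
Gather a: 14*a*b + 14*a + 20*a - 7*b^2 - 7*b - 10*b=a*(14*b + 34) - 7*b^2 - 17*b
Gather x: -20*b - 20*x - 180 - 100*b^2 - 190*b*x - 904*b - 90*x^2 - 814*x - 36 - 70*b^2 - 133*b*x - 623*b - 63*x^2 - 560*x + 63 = -170*b^2 - 1547*b - 153*x^2 + x*(-323*b - 1394) - 153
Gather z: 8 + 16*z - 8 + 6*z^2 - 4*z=6*z^2 + 12*z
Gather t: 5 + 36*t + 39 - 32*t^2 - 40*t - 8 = -32*t^2 - 4*t + 36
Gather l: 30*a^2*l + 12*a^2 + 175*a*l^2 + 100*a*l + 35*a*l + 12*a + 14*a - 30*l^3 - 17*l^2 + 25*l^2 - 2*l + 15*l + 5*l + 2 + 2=12*a^2 + 26*a - 30*l^3 + l^2*(175*a + 8) + l*(30*a^2 + 135*a + 18) + 4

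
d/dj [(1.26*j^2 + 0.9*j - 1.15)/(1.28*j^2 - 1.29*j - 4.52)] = (-2.7774*j^2 - 8.4464*j - 5.5515)/(1.6384*j^4 - 3.3024*j^3 - 9.9071*j^2 + 11.6616*j + 20.4304)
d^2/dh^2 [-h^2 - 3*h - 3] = -2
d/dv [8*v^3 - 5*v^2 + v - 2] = 24*v^2 - 10*v + 1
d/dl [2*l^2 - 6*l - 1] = 4*l - 6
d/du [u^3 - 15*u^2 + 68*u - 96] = 3*u^2 - 30*u + 68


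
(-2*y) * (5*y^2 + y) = -10*y^3 - 2*y^2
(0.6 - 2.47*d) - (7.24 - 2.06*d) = -0.41*d - 6.64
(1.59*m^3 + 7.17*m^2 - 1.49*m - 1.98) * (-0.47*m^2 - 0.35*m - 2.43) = -0.7473*m^5 - 3.9264*m^4 - 5.6729*m^3 - 15.971*m^2 + 4.3137*m + 4.8114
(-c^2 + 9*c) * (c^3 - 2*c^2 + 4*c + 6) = -c^5 + 11*c^4 - 22*c^3 + 30*c^2 + 54*c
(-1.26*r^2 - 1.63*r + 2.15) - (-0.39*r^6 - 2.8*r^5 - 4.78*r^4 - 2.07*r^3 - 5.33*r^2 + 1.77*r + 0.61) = 0.39*r^6 + 2.8*r^5 + 4.78*r^4 + 2.07*r^3 + 4.07*r^2 - 3.4*r + 1.54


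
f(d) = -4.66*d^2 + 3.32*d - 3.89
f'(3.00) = -24.64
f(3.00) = -35.87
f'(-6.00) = 59.24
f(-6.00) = -191.57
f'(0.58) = -2.09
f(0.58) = -3.53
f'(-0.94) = 12.08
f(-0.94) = -11.13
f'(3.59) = -30.14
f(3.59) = -52.03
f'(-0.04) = 3.69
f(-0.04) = -4.03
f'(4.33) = -37.04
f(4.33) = -76.88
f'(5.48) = -47.75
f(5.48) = -125.64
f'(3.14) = -25.94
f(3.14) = -39.41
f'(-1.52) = 17.49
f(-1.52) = -19.70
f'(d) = 3.32 - 9.32*d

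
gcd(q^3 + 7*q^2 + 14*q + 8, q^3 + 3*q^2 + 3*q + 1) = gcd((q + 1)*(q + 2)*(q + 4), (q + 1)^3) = q + 1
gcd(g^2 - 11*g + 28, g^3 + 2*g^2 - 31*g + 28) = g - 4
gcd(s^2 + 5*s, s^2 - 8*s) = s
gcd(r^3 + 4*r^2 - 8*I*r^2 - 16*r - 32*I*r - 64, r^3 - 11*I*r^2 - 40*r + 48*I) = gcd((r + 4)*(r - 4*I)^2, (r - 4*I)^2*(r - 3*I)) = r^2 - 8*I*r - 16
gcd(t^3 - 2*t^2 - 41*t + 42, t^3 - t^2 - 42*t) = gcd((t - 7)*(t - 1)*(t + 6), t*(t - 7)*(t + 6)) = t^2 - t - 42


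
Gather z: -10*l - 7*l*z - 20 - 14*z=-10*l + z*(-7*l - 14) - 20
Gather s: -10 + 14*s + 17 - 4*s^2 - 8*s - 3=-4*s^2 + 6*s + 4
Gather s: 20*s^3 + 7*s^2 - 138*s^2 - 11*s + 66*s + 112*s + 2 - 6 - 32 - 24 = 20*s^3 - 131*s^2 + 167*s - 60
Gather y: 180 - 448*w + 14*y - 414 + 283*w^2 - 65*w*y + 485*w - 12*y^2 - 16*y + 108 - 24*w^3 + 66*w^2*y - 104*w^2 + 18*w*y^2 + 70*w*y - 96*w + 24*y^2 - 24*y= -24*w^3 + 179*w^2 - 59*w + y^2*(18*w + 12) + y*(66*w^2 + 5*w - 26) - 126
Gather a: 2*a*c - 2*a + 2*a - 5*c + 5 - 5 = 2*a*c - 5*c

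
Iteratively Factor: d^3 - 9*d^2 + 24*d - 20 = (d - 5)*(d^2 - 4*d + 4) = (d - 5)*(d - 2)*(d - 2)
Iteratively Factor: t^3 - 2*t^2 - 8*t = (t + 2)*(t^2 - 4*t) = (t - 4)*(t + 2)*(t)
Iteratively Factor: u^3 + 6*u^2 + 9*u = (u + 3)*(u^2 + 3*u) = u*(u + 3)*(u + 3)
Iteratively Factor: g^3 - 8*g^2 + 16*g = (g - 4)*(g^2 - 4*g) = (g - 4)^2*(g)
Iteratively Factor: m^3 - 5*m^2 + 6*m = (m - 3)*(m^2 - 2*m) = (m - 3)*(m - 2)*(m)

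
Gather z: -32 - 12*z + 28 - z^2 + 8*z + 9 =-z^2 - 4*z + 5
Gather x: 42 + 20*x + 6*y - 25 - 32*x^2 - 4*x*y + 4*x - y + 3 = -32*x^2 + x*(24 - 4*y) + 5*y + 20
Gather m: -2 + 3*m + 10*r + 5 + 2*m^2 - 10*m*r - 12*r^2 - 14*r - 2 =2*m^2 + m*(3 - 10*r) - 12*r^2 - 4*r + 1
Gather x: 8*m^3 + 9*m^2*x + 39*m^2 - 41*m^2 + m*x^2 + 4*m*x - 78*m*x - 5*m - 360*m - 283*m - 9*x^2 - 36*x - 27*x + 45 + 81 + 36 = 8*m^3 - 2*m^2 - 648*m + x^2*(m - 9) + x*(9*m^2 - 74*m - 63) + 162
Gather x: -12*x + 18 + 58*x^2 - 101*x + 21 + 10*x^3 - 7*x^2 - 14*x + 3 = 10*x^3 + 51*x^2 - 127*x + 42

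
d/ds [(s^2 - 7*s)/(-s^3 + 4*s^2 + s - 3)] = (-s*(s - 7)*(-3*s^2 + 8*s + 1) + (7 - 2*s)*(s^3 - 4*s^2 - s + 3))/(s^3 - 4*s^2 - s + 3)^2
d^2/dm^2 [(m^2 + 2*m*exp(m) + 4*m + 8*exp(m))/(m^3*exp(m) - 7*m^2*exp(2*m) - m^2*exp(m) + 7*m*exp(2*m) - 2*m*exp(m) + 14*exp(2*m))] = (-((m^2 + 2*m*exp(m) + 4*m + 8*exp(m))*(m^3 - 28*m^2*exp(m) + 5*m^2 - 28*m*exp(m) + 70*exp(m) - 6) + 4*(m*exp(m) + m + 5*exp(m) + 2)*(m^3 - 14*m^2*exp(m) + 2*m^2 - 4*m + 35*exp(m) - 2))*(m^3 - 7*m^2*exp(m) - m^2 + 7*m*exp(m) - 2*m + 14*exp(m)) + 2*(m*exp(m) + 6*exp(m) + 1)*(m^3 - 7*m^2*exp(m) - m^2 + 7*m*exp(m) - 2*m + 14*exp(m))^2 + 2*(m^2 + 2*m*exp(m) + 4*m + 8*exp(m))*(m^3 - 14*m^2*exp(m) + 2*m^2 - 4*m + 35*exp(m) - 2)^2)*exp(-m)/(m^3 - 7*m^2*exp(m) - m^2 + 7*m*exp(m) - 2*m + 14*exp(m))^3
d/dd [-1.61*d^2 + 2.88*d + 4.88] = 2.88 - 3.22*d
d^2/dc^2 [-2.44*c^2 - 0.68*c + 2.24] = -4.88000000000000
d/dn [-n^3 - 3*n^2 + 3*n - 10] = -3*n^2 - 6*n + 3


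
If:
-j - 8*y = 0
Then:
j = -8*y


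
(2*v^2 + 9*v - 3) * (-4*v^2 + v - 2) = -8*v^4 - 34*v^3 + 17*v^2 - 21*v + 6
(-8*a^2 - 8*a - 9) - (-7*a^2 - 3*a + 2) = -a^2 - 5*a - 11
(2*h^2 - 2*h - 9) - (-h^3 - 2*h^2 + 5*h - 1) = h^3 + 4*h^2 - 7*h - 8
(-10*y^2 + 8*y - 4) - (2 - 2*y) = -10*y^2 + 10*y - 6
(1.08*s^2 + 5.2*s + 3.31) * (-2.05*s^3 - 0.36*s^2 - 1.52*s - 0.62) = -2.214*s^5 - 11.0488*s^4 - 10.2991*s^3 - 9.7652*s^2 - 8.2552*s - 2.0522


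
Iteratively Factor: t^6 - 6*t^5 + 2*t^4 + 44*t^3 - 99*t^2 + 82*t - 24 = (t - 4)*(t^5 - 2*t^4 - 6*t^3 + 20*t^2 - 19*t + 6) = (t - 4)*(t - 1)*(t^4 - t^3 - 7*t^2 + 13*t - 6) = (t - 4)*(t - 1)^2*(t^3 - 7*t + 6) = (t - 4)*(t - 2)*(t - 1)^2*(t^2 + 2*t - 3) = (t - 4)*(t - 2)*(t - 1)^3*(t + 3)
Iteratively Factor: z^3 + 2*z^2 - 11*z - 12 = (z + 1)*(z^2 + z - 12) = (z + 1)*(z + 4)*(z - 3)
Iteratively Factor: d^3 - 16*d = (d + 4)*(d^2 - 4*d) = d*(d + 4)*(d - 4)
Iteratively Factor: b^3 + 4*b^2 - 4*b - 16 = (b + 2)*(b^2 + 2*b - 8) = (b - 2)*(b + 2)*(b + 4)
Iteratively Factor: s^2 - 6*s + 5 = (s - 5)*(s - 1)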